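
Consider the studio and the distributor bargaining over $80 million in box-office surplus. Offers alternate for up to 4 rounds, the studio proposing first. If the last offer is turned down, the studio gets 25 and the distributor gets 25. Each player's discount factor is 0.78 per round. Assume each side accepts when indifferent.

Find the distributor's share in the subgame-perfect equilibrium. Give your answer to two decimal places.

39.83

Solve by backward induction from round 4.
Round 4 (the distributor proposes): the studio gets 25 if talks fail, so the distributor offers 25 and keeps 55.
Round 3 (the studio proposes): the distributor can get 55 next round, worth 0.78 × 55 = 42.9 now; the studio offers that and keeps 37.1.
Round 2 (the distributor proposes): the studio can get 37.1 next round, worth 0.78 × 37.1 = 28.938 now; the distributor offers that and keeps 51.062.
Round 1 (the studio proposes): the distributor can get 51.062 next round, worth 0.78 × 51.062 = 39.82836 now, so the studio offers 39.82836, keeping 40.17164.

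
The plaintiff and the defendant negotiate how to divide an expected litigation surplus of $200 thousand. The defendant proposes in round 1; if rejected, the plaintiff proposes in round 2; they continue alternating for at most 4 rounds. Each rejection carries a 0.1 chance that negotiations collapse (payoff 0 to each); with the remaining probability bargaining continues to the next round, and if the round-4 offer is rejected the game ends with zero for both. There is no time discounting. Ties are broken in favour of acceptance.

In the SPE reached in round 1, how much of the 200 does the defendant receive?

Round 4 (the plaintiff proposes): rejection yields 0 for the defendant; the plaintiff offers 0 and keeps 200.
Round 3 (the defendant proposes): rejecting gives the plaintiff an expected 0.9 × 200 = 180. The defendant offers 180 and keeps 200 − 180 = 20.
Round 2 (the plaintiff proposes): rejecting gives the defendant an expected 0.9 × 20 = 18, so the plaintiff offers 18, keeping 182.
Round 1 (the defendant proposes): rejecting gives the plaintiff an expected 0.9 × 182 = 163.8; the defendant offers that and keeps 36.2.

36.2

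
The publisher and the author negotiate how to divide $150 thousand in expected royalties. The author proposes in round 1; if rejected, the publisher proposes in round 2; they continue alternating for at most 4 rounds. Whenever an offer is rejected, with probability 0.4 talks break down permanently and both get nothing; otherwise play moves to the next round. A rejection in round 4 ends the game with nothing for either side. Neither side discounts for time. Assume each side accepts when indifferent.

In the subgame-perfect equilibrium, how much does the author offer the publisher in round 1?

68.4

By backward induction:
Round 4 (the publisher proposes): the author will accept anything ≥ 0, so the publisher offers 0 and keeps 150.
Round 3 (the author proposes): rejecting gives the publisher an expected 0.6 × 150 = 90, so the author offers 90, keeping 60.
Round 2 (the publisher proposes): rejecting gives the author an expected 0.6 × 60 = 36. The publisher offers 36 and keeps 150 − 36 = 114.
Round 1 (the author proposes): rejecting gives the publisher an expected 0.6 × 114 = 68.4, so the author offers 68.4, keeping 81.6.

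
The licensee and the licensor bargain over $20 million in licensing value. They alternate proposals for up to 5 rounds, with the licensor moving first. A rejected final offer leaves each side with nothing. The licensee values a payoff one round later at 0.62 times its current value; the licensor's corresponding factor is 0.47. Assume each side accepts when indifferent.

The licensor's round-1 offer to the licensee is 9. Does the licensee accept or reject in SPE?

Accept

Work out the licensee's continuation value if the offer is rejected.
Round 5 (the licensor proposes): rejection yields 0 for the licensee; the licensor offers 0 and keeps 20.
Round 4 (the licensee proposes): the licensor can get 20 next round, worth 0.47 × 20 = 9.4 now; the licensee offers that and keeps 10.6.
Round 3 (the licensor proposes): the licensee can get 10.6 next round, worth 0.62 × 10.6 = 6.572 now; the licensor offers that and keeps 13.428.
Round 2 (the licensee proposes): the licensor can get 13.428 next round, worth 0.47 × 13.428 = 6.31116 now; the licensee offers that and keeps 13.68884.
So by rejecting in round 1, the licensee gets 13.68884 next round, worth 0.62 × 13.68884 = 8.4870808 now.
Offer 9 ≥ 8.4870808, so the licensee accepts.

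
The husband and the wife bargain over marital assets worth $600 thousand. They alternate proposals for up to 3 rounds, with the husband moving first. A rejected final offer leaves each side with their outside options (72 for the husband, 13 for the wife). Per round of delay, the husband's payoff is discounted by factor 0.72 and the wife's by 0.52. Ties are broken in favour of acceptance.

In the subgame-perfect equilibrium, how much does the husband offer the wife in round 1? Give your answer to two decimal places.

Round 3 (the husband proposes): the wife gets 13 if talks fail, so the husband offers 13 and keeps 587.
Round 2 (the wife proposes): the husband can get 587 next round, worth 0.72 × 587 = 422.64 now, so the wife offers 422.64, keeping 177.36.
Round 1 (the husband proposes): the wife can get 177.36 next round, worth 0.52 × 177.36 = 92.2272 now, so the husband offers 92.2272, keeping 507.7728.

92.23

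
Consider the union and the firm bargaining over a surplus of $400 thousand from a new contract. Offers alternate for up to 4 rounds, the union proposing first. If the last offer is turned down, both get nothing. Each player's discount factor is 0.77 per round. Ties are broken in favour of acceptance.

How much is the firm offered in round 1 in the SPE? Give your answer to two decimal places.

253.45

Work backward from the last round.
Round 4 (the firm proposes): the union will accept anything ≥ 0, so the firm offers 0 and keeps 400.
Round 3 (the union proposes): the firm can get 400 next round, worth 0.77 × 400 = 308 now. The union offers 308 and keeps 400 − 308 = 92.
Round 2 (the firm proposes): the union can get 92 next round, worth 0.77 × 92 = 70.84 now; the firm offers that and keeps 329.16.
Round 1 (the union proposes): the firm can get 329.16 next round, worth 0.77 × 329.16 = 253.4532 now, so the union offers 253.4532, keeping 146.5468.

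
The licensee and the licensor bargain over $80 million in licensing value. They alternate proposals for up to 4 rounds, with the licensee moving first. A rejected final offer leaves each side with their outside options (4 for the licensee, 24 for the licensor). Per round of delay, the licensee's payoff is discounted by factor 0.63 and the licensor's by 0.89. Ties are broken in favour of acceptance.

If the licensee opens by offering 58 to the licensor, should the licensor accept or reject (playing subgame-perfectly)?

Reject

Round 4 (the licensor proposes): the licensee gets 4 if talks fail, so the licensor offers 4 and keeps 76.
Round 3 (the licensee proposes): the licensor can get 76 next round, worth 0.89 × 76 = 67.64 now; the licensee offers that and keeps 12.36.
Round 2 (the licensor proposes): the licensee can get 12.36 next round, worth 0.63 × 12.36 = 7.7868 now, so the licensor offers 7.7868, keeping 72.2132.
So by rejecting in round 1, the licensor gets 72.2132 next round, worth 0.89 × 72.2132 = 64.269748 now.
Offer 58 < 64.269748, so the licensor rejects.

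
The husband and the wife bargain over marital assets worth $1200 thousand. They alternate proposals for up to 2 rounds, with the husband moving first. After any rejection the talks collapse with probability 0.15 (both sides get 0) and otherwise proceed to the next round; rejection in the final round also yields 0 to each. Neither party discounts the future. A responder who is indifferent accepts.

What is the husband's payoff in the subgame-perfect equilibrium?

180

Round 2 (the wife proposes): the husband will accept anything ≥ 0, so the wife offers 0 and keeps 1200.
Round 1 (the husband proposes): rejecting gives the wife an expected 0.85 × 1200 = 1020; the husband offers that and keeps 180.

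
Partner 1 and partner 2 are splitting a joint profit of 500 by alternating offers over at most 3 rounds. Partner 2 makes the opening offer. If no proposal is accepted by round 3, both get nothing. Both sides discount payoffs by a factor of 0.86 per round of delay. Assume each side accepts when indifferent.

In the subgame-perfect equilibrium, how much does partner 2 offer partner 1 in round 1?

Round 3 (partner 2 proposes): partner 1 will accept anything ≥ 0, so partner 2 offers 0 and keeps 500.
Round 2 (partner 1 proposes): partner 2 can get 500 next round, worth 0.86 × 500 = 430 now; partner 1 offers that and keeps 70.
Round 1 (partner 2 proposes): partner 1 can get 70 next round, worth 0.86 × 70 = 60.2 now, so partner 2 offers 60.2, keeping 439.8.

60.2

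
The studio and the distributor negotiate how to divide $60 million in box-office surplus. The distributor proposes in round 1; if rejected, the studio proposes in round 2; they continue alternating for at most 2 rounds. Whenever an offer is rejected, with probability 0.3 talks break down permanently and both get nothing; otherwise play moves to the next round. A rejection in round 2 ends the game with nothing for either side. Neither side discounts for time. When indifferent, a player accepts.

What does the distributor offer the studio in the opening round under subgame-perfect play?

Round 2 (the studio proposes): the distributor will accept anything ≥ 0, so the studio offers 0 and keeps 60.
Round 1 (the distributor proposes): rejecting gives the studio an expected 0.7 × 60 = 42; the distributor offers that and keeps 18.

42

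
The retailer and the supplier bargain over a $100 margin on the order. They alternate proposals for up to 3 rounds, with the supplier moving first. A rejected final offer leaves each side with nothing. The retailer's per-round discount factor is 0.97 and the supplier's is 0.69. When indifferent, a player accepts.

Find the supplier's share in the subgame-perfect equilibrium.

Solve by backward induction from round 3.
Round 3 (the supplier proposes): rejection yields 0 for the retailer; the supplier offers 0 and keeps 100.
Round 2 (the retailer proposes): the supplier can get 100 next round, worth 0.69 × 100 = 69 now; the retailer offers that and keeps 31.
Round 1 (the supplier proposes): the retailer can get 31 next round, worth 0.97 × 31 = 30.07 now; the supplier offers that and keeps 69.93.

69.93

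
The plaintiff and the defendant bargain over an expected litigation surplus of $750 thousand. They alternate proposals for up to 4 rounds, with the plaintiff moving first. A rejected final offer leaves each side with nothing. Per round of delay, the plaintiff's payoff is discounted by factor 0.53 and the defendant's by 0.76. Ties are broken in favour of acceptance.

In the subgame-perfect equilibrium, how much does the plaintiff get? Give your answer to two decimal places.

252.50

Solve by backward induction from round 4.
Round 4 (the defendant proposes): the plaintiff will accept anything ≥ 0, so the defendant offers 0 and keeps 750.
Round 3 (the plaintiff proposes): the defendant can get 750 next round, worth 0.76 × 750 = 570 now, so the plaintiff offers 570, keeping 180.
Round 2 (the defendant proposes): the plaintiff can get 180 next round, worth 0.53 × 180 = 95.4 now. The defendant offers 95.4 and keeps 750 − 95.4 = 654.6.
Round 1 (the plaintiff proposes): the defendant can get 654.6 next round, worth 0.76 × 654.6 = 497.496 now; the plaintiff offers that and keeps 252.504.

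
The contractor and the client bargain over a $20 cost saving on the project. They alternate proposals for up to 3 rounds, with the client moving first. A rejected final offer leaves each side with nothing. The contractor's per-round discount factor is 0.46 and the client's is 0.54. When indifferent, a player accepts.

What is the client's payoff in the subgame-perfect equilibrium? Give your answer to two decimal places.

Round 3 (the client proposes): rejection yields 0 for the contractor; the client offers 0 and keeps 20.
Round 2 (the contractor proposes): the client can get 20 next round, worth 0.54 × 20 = 10.8 now, so the contractor offers 10.8, keeping 9.2.
Round 1 (the client proposes): the contractor can get 9.2 next round, worth 0.46 × 9.2 = 4.232 now. The client offers 4.232 and keeps 20 − 4.232 = 15.768.

15.77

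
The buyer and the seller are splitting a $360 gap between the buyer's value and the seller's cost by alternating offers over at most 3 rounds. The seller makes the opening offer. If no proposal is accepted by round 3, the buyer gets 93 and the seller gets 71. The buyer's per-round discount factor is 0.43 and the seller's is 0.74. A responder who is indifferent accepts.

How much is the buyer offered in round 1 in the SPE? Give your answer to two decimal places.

69.84

Solve by backward induction from round 3.
Round 3 (the seller proposes): the buyer gets 93 if talks fail, so the seller offers 93 and keeps 267.
Round 2 (the buyer proposes): the seller can get 267 next round, worth 0.74 × 267 = 197.58 now. The buyer offers 197.58 and keeps 360 − 197.58 = 162.42.
Round 1 (the seller proposes): the buyer can get 162.42 next round, worth 0.43 × 162.42 = 69.8406 now, so the seller offers 69.8406, keeping 290.1594.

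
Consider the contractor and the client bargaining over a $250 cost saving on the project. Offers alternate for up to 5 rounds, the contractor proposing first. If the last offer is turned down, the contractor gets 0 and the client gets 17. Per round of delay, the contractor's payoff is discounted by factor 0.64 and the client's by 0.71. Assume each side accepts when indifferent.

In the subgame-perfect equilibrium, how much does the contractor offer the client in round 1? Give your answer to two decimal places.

Round 5 (the contractor proposes): the client gets 17 if talks fail, so the contractor offers 17 and keeps 233.
Round 4 (the client proposes): the contractor can get 233 next round, worth 0.64 × 233 = 149.12 now. The client offers 149.12 and keeps 250 − 149.12 = 100.88.
Round 3 (the contractor proposes): the client can get 100.88 next round, worth 0.71 × 100.88 = 71.6248 now; the contractor offers that and keeps 178.3752.
Round 2 (the client proposes): the contractor can get 178.3752 next round, worth 0.64 × 178.3752 = 114.160128 now. The client offers 114.160128 and keeps 250 − 114.160128 = 135.839872.
Round 1 (the contractor proposes): the client can get 135.839872 next round, worth 0.71 × 135.839872 = 96.44630912 now; the contractor offers that and keeps 153.55369088.

96.45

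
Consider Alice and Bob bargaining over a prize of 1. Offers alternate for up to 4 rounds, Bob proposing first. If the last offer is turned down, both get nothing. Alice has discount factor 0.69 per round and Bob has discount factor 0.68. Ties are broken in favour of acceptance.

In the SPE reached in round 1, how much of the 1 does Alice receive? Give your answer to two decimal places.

0.54

Round 4 (Alice proposes): Bob will accept anything ≥ 0, so Alice offers 0 and keeps 1.
Round 3 (Bob proposes): Alice can get 1 next round, worth 0.69 × 1 = 0.69 now; Bob offers that and keeps 0.31.
Round 2 (Alice proposes): Bob can get 0.31 next round, worth 0.68 × 0.31 = 0.2108 now, so Alice offers 0.2108, keeping 0.7892.
Round 1 (Bob proposes): Alice can get 0.7892 next round, worth 0.69 × 0.7892 = 0.544548 now. Bob offers 0.544548 and keeps 1 − 0.544548 = 0.455452.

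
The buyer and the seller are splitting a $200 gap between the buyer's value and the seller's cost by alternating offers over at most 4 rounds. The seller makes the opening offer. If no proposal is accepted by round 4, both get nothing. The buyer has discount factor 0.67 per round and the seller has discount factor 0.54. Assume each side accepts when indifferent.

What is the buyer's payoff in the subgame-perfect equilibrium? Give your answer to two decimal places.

Round 4 (the buyer proposes): rejection yields 0 for the seller; the buyer offers 0 and keeps 200.
Round 3 (the seller proposes): the buyer can get 200 next round, worth 0.67 × 200 = 134 now, so the seller offers 134, keeping 66.
Round 2 (the buyer proposes): the seller can get 66 next round, worth 0.54 × 66 = 35.64 now; the buyer offers that and keeps 164.36.
Round 1 (the seller proposes): the buyer can get 164.36 next round, worth 0.67 × 164.36 = 110.1212 now. The seller offers 110.1212 and keeps 200 − 110.1212 = 89.8788.

110.12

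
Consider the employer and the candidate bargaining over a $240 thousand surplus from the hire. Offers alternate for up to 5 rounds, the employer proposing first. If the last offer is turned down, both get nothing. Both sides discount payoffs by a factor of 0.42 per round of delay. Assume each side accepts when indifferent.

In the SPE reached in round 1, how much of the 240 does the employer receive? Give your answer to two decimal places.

171.22

Round 5 (the employer proposes): the candidate will accept anything ≥ 0, so the employer offers 0 and keeps 240.
Round 4 (the candidate proposes): the employer can get 240 next round, worth 0.42 × 240 = 100.8 now. The candidate offers 100.8 and keeps 240 − 100.8 = 139.2.
Round 3 (the employer proposes): the candidate can get 139.2 next round, worth 0.42 × 139.2 = 58.464 now. The employer offers 58.464 and keeps 240 − 58.464 = 181.536.
Round 2 (the candidate proposes): the employer can get 181.536 next round, worth 0.42 × 181.536 = 76.24512 now, so the candidate offers 76.24512, keeping 163.75488.
Round 1 (the employer proposes): the candidate can get 163.75488 next round, worth 0.42 × 163.75488 = 68.7770496 now; the employer offers that and keeps 171.2229504.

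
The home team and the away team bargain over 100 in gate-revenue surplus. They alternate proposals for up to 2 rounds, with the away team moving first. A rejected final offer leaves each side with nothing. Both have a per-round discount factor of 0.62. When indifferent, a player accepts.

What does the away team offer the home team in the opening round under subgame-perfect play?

62

Work backward from the last round.
Round 2 (the home team proposes): the away team will accept anything ≥ 0, so the home team offers 0 and keeps 100.
Round 1 (the away team proposes): the home team can get 100 next round, worth 0.62 × 100 = 62 now; the away team offers that and keeps 38.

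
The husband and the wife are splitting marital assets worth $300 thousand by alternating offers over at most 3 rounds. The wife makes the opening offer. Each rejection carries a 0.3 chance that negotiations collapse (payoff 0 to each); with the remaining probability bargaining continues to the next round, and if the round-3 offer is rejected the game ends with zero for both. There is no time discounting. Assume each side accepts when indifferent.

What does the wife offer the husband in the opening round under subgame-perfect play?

By backward induction:
Round 3 (the wife proposes): the husband will accept anything ≥ 0, so the wife offers 0 and keeps 300.
Round 2 (the husband proposes): rejecting gives the wife an expected 0.7 × 300 = 210; the husband offers that and keeps 90.
Round 1 (the wife proposes): rejecting gives the husband an expected 0.7 × 90 = 63. The wife offers 63 and keeps 300 − 63 = 237.

63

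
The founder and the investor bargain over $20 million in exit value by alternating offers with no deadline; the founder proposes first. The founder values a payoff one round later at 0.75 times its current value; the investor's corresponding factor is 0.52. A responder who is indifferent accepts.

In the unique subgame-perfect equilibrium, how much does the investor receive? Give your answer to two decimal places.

4.26

Let x be the founder's share when the founder proposes and y be the investor's share when the investor proposes.
The investor accepts iff offered ≥ 0.52·y, so x = 20 − 0.52y. Symmetrically y = 20 − 0.75x.
Substituting: x = 20 − 0.52(20 − 0.75x), giving x(1 − 0.75·0.52) = 20(1 − 0.52).
So x = 20 × 0.48 / 0.61 ≈ 15.7377, and the investor receives 20 − x ≈ 4.2623.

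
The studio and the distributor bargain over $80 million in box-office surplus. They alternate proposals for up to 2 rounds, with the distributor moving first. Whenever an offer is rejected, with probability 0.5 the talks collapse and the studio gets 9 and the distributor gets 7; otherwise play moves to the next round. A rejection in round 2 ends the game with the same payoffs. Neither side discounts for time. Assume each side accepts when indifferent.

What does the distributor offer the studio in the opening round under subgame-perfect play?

By backward induction:
Round 2 (the studio proposes): the distributor gets 7 if talks fail, so the studio offers 7 and keeps 73.
Round 1 (the distributor proposes): rejecting gives the studio an expected 0.5 × 73 + 0.5 × 9 = 41. The distributor offers 41 and keeps 80 − 41 = 39.

41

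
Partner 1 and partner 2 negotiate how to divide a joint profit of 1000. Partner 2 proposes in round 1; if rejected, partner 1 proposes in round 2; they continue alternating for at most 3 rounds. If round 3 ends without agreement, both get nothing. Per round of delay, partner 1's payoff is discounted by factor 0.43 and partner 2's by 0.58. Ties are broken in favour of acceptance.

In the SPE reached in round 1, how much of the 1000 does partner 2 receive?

Round 3 (partner 2 proposes): partner 1 will accept anything ≥ 0, so partner 2 offers 0 and keeps 1000.
Round 2 (partner 1 proposes): partner 2 can get 1000 next round, worth 0.58 × 1000 = 580 now. Partner 1 offers 580 and keeps 1000 − 580 = 420.
Round 1 (partner 2 proposes): partner 1 can get 420 next round, worth 0.43 × 420 = 180.6 now; partner 2 offers that and keeps 819.4.

819.4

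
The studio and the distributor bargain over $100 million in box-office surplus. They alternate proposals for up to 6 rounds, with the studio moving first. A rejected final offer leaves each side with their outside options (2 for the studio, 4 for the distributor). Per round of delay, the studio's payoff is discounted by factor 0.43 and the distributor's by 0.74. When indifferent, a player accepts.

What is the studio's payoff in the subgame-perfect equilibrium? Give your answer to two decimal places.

37.06

Round 6 (the distributor proposes): the studio gets 2 if talks fail, so the distributor offers 2 and keeps 98.
Round 5 (the studio proposes): the distributor can get 98 next round, worth 0.74 × 98 = 72.52 now, so the studio offers 72.52, keeping 27.48.
Round 4 (the distributor proposes): the studio can get 27.48 next round, worth 0.43 × 27.48 = 11.8164 now, so the distributor offers 11.8164, keeping 88.1836.
Round 3 (the studio proposes): the distributor can get 88.1836 next round, worth 0.74 × 88.1836 = 65.255864 now. The studio offers 65.255864 and keeps 100 − 65.255864 = 34.744136.
Round 2 (the distributor proposes): the studio can get 34.744136 next round, worth 0.43 × 34.744136 = 14.93997848 now, so the distributor offers 14.93997848, keeping 85.06002152.
Round 1 (the studio proposes): the distributor can get 85.06002152 next round, worth 0.74 × 85.06002152 = 62.9444159248 now; the studio offers that and keeps 37.0555840752.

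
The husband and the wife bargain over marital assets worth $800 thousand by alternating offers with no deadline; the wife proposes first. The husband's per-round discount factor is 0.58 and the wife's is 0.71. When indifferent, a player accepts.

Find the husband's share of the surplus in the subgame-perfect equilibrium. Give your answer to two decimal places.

228.77

When the wife proposes, the husband accepts any offer worth at least 0.58 times what the husband would get by proposing next round; and vice versa.
This gives x = 800 − 0.58y and y = 800 − 0.71x, where x and y are each side's share when it proposes.
Hence (1 − 0.58·0.71)x = 800(1 − 0.58), i.e. 0.5882·x = 336.
x ≈ 571.2343; the husband's share is 800 − x ≈ 228.7657.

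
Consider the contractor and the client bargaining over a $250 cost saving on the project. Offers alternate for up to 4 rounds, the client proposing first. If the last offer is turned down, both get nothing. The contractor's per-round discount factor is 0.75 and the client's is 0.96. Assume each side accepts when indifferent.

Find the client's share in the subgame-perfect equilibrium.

107.5

Solve by backward induction from round 4.
Round 4 (the contractor proposes): rejection yields 0 for the client; the contractor offers 0 and keeps 250.
Round 3 (the client proposes): the contractor can get 250 next round, worth 0.75 × 250 = 187.5 now; the client offers that and keeps 62.5.
Round 2 (the contractor proposes): the client can get 62.5 next round, worth 0.96 × 62.5 = 60 now, so the contractor offers 60, keeping 190.
Round 1 (the client proposes): the contractor can get 190 next round, worth 0.75 × 190 = 142.5 now; the client offers that and keeps 107.5.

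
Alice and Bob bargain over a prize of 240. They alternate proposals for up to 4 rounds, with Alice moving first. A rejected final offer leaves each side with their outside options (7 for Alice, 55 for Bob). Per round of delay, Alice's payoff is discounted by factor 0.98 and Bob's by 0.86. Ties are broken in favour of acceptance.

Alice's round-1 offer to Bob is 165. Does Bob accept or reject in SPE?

Work out Bob's continuation value if the offer is rejected.
Round 4 (Bob proposes): Alice gets 7 if talks fail, so Bob offers 7 and keeps 233.
Round 3 (Alice proposes): Bob can get 233 next round, worth 0.86 × 233 = 200.38 now, so Alice offers 200.38, keeping 39.62.
Round 2 (Bob proposes): Alice can get 39.62 next round, worth 0.98 × 39.62 = 38.8276 now; Bob offers that and keeps 201.1724.
So by rejecting in round 1, Bob gets 201.1724 next round, worth 0.86 × 201.1724 = 173.008264 now.
Offer 165 < 173.008264, so Bob rejects.

Reject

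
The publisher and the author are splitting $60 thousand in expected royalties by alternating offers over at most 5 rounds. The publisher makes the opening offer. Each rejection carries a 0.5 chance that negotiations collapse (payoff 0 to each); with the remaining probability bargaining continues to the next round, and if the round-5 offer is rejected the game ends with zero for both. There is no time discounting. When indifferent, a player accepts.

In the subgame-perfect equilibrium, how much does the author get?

18.75

Round 5 (the publisher proposes): the author will accept anything ≥ 0, so the publisher offers 0 and keeps 60.
Round 4 (the author proposes): rejecting gives the publisher an expected 0.5 × 60 = 30; the author offers that and keeps 30.
Round 3 (the publisher proposes): rejecting gives the author an expected 0.5 × 30 = 15. The publisher offers 15 and keeps 60 − 15 = 45.
Round 2 (the author proposes): rejecting gives the publisher an expected 0.5 × 45 = 22.5; the author offers that and keeps 37.5.
Round 1 (the publisher proposes): rejecting gives the author an expected 0.5 × 37.5 = 18.75; the publisher offers that and keeps 41.25.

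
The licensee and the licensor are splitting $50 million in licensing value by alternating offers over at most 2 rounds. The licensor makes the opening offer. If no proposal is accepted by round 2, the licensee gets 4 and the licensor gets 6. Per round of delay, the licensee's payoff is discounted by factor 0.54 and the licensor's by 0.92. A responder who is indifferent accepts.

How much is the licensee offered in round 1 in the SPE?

23.76

Round 2 (the licensee proposes): the licensor gets 6 if talks fail, so the licensee offers 6 and keeps 44.
Round 1 (the licensor proposes): the licensee can get 44 next round, worth 0.54 × 44 = 23.76 now, so the licensor offers 23.76, keeping 26.24.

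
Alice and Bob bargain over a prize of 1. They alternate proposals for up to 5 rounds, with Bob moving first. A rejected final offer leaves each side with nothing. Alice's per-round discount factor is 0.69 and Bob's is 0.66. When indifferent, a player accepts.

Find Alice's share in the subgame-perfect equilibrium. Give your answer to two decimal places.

By backward induction:
Round 5 (Bob proposes): rejection yields 0 for Alice; Bob offers 0 and keeps 1.
Round 4 (Alice proposes): Bob can get 1 next round, worth 0.66 × 1 = 0.66 now, so Alice offers 0.66, keeping 0.34.
Round 3 (Bob proposes): Alice can get 0.34 next round, worth 0.69 × 0.34 = 0.2346 now. Bob offers 0.2346 and keeps 1 − 0.2346 = 0.7654.
Round 2 (Alice proposes): Bob can get 0.7654 next round, worth 0.66 × 0.7654 = 0.505164 now, so Alice offers 0.505164, keeping 0.494836.
Round 1 (Bob proposes): Alice can get 0.494836 next round, worth 0.69 × 0.494836 = 0.34143684 now. Bob offers 0.34143684 and keeps 1 − 0.34143684 = 0.65856316.

0.34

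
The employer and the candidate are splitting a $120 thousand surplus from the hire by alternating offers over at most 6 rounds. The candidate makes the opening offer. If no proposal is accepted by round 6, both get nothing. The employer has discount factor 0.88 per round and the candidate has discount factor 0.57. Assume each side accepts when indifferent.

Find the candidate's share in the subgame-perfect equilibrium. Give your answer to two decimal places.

25.25

Round 6 (the employer proposes): rejection yields 0 for the candidate; the employer offers 0 and keeps 120.
Round 5 (the candidate proposes): the employer can get 120 next round, worth 0.88 × 120 = 105.6 now; the candidate offers that and keeps 14.4.
Round 4 (the employer proposes): the candidate can get 14.4 next round, worth 0.57 × 14.4 = 8.208 now; the employer offers that and keeps 111.792.
Round 3 (the candidate proposes): the employer can get 111.792 next round, worth 0.88 × 111.792 = 98.37696 now. The candidate offers 98.37696 and keeps 120 − 98.37696 = 21.62304.
Round 2 (the employer proposes): the candidate can get 21.62304 next round, worth 0.57 × 21.62304 = 12.3251328 now, so the employer offers 12.3251328, keeping 107.6748672.
Round 1 (the candidate proposes): the employer can get 107.6748672 next round, worth 0.88 × 107.6748672 = 94.753883136 now. The candidate offers 94.753883136 and keeps 120 − 94.753883136 = 25.246116864.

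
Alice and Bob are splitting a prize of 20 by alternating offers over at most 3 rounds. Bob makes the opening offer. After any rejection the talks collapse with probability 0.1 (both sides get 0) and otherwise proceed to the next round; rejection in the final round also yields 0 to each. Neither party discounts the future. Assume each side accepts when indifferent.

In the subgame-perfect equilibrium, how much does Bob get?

18.2

Round 3 (Bob proposes): Alice will accept anything ≥ 0, so Bob offers 0 and keeps 20.
Round 2 (Alice proposes): rejecting gives Bob an expected 0.9 × 20 = 18; Alice offers that and keeps 2.
Round 1 (Bob proposes): rejecting gives Alice an expected 0.9 × 2 = 1.8; Bob offers that and keeps 18.2.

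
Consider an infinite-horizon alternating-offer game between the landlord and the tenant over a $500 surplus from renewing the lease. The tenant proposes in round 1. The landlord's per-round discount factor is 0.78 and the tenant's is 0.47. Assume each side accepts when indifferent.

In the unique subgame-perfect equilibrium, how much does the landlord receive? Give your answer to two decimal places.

326.33

Let x be the tenant's share when the tenant proposes and y be the landlord's share when the landlord proposes.
The landlord accepts iff offered ≥ 0.78·y, so x = 500 − 0.78y. Symmetrically y = 500 − 0.47x.
Substituting: x = 500 − 0.78(500 − 0.47x), giving x(1 − 0.47·0.78) = 500(1 − 0.78).
So x = 500 × 0.22 / 0.6334 ≈ 173.6659, and the landlord receives 500 − x ≈ 326.3341.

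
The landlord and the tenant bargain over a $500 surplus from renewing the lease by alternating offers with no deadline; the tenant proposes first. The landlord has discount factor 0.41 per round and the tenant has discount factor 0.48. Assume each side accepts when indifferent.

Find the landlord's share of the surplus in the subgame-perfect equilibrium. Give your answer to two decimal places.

132.72

When the tenant proposes, the landlord accepts any offer worth at least 0.41 times what the landlord would get by proposing next round; and vice versa.
This gives x = 500 − 0.41y and y = 500 − 0.48x, where x and y are each side's share when it proposes.
Hence (1 − 0.41·0.48)x = 500(1 − 0.41), i.e. 0.8032·x = 295.
x ≈ 367.2809; the landlord's share is 500 − x ≈ 132.7191.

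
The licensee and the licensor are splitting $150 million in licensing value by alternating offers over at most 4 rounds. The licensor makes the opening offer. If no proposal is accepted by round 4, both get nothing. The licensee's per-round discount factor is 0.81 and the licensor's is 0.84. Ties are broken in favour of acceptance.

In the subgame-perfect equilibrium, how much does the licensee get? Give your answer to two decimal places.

102.11

Round 4 (the licensee proposes): the licensor will accept anything ≥ 0, so the licensee offers 0 and keeps 150.
Round 3 (the licensor proposes): the licensee can get 150 next round, worth 0.81 × 150 = 121.5 now. The licensor offers 121.5 and keeps 150 − 121.5 = 28.5.
Round 2 (the licensee proposes): the licensor can get 28.5 next round, worth 0.84 × 28.5 = 23.94 now. The licensee offers 23.94 and keeps 150 − 23.94 = 126.06.
Round 1 (the licensor proposes): the licensee can get 126.06 next round, worth 0.81 × 126.06 = 102.1086 now; the licensor offers that and keeps 47.8914.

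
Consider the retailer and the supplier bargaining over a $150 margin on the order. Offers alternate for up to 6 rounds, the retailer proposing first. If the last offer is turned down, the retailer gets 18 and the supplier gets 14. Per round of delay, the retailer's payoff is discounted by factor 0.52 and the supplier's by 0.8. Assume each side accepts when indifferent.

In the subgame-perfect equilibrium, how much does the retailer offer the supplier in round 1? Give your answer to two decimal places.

99.84

Solve by backward induction from round 6.
Round 6 (the supplier proposes): the retailer gets 18 if talks fail, so the supplier offers 18 and keeps 132.
Round 5 (the retailer proposes): the supplier can get 132 next round, worth 0.8 × 132 = 105.6 now; the retailer offers that and keeps 44.4.
Round 4 (the supplier proposes): the retailer can get 44.4 next round, worth 0.52 × 44.4 = 23.088 now, so the supplier offers 23.088, keeping 126.912.
Round 3 (the retailer proposes): the supplier can get 126.912 next round, worth 0.8 × 126.912 = 101.5296 now; the retailer offers that and keeps 48.4704.
Round 2 (the supplier proposes): the retailer can get 48.4704 next round, worth 0.52 × 48.4704 = 25.204608 now; the supplier offers that and keeps 124.795392.
Round 1 (the retailer proposes): the supplier can get 124.795392 next round, worth 0.8 × 124.795392 = 99.8363136 now, so the retailer offers 99.8363136, keeping 50.1636864.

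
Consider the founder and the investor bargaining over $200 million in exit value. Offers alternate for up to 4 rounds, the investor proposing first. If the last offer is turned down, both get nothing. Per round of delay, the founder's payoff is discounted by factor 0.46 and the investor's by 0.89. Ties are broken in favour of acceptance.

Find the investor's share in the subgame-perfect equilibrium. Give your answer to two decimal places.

Round 4 (the founder proposes): the investor will accept anything ≥ 0, so the founder offers 0 and keeps 200.
Round 3 (the investor proposes): the founder can get 200 next round, worth 0.46 × 200 = 92 now, so the investor offers 92, keeping 108.
Round 2 (the founder proposes): the investor can get 108 next round, worth 0.89 × 108 = 96.12 now; the founder offers that and keeps 103.88.
Round 1 (the investor proposes): the founder can get 103.88 next round, worth 0.46 × 103.88 = 47.7848 now; the investor offers that and keeps 152.2152.

152.22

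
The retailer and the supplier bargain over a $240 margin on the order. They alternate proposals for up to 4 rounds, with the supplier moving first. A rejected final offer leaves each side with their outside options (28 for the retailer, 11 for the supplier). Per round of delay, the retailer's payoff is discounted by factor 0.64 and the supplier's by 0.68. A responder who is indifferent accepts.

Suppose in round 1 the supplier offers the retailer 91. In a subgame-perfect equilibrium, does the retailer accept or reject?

Reject

Round 4 (the retailer proposes): the supplier gets 11 if talks fail, so the retailer offers 11 and keeps 229.
Round 3 (the supplier proposes): the retailer can get 229 next round, worth 0.64 × 229 = 146.56 now; the supplier offers that and keeps 93.44.
Round 2 (the retailer proposes): the supplier can get 93.44 next round, worth 0.68 × 93.44 = 63.5392 now, so the retailer offers 63.5392, keeping 176.4608.
So by rejecting in round 1, the retailer gets 176.4608 next round, worth 0.64 × 176.4608 = 112.934912 now.
Offer 91 < 112.934912, so the retailer rejects.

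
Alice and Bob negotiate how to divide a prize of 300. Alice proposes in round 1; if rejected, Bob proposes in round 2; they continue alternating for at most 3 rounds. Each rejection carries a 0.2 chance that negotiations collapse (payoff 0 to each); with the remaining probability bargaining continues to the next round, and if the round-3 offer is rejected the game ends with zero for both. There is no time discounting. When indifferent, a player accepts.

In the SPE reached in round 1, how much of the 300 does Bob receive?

48

Round 3 (Alice proposes): rejection yields 0 for Bob; Alice offers 0 and keeps 300.
Round 2 (Bob proposes): rejecting gives Alice an expected 0.8 × 300 = 240, so Bob offers 240, keeping 60.
Round 1 (Alice proposes): rejecting gives Bob an expected 0.8 × 60 = 48, so Alice offers 48, keeping 252.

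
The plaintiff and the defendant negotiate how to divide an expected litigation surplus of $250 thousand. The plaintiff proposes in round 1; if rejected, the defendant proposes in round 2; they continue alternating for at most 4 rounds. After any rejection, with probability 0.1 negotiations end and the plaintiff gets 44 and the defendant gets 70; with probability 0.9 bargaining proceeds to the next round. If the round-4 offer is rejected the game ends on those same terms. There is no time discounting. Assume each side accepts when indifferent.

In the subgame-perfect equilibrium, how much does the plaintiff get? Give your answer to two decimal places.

68.62

Round 4 (the defendant proposes): the plaintiff gets 44 if talks fail, so the defendant offers 44 and keeps 206.
Round 3 (the plaintiff proposes): rejecting gives the defendant an expected 0.9 × 206 + 0.1 × 70 = 192.4. The plaintiff offers 192.4 and keeps 250 − 192.4 = 57.6.
Round 2 (the defendant proposes): rejecting gives the plaintiff an expected 0.9 × 57.6 + 0.1 × 44 = 56.24; the defendant offers that and keeps 193.76.
Round 1 (the plaintiff proposes): rejecting gives the defendant an expected 0.9 × 193.76 + 0.1 × 70 = 181.384, so the plaintiff offers 181.384, keeping 68.616.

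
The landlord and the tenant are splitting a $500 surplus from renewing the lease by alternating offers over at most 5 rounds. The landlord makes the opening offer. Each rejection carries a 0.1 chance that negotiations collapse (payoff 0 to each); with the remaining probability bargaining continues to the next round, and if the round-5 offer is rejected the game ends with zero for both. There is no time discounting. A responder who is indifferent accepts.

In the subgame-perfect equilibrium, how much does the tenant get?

81.45

Round 5 (the landlord proposes): rejection yields 0 for the tenant; the landlord offers 0 and keeps 500.
Round 4 (the tenant proposes): rejecting gives the landlord an expected 0.9 × 500 = 450. The tenant offers 450 and keeps 500 − 450 = 50.
Round 3 (the landlord proposes): rejecting gives the tenant an expected 0.9 × 50 = 45, so the landlord offers 45, keeping 455.
Round 2 (the tenant proposes): rejecting gives the landlord an expected 0.9 × 455 = 409.5; the tenant offers that and keeps 90.5.
Round 1 (the landlord proposes): rejecting gives the tenant an expected 0.9 × 90.5 = 81.45. The landlord offers 81.45 and keeps 500 − 81.45 = 418.55.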